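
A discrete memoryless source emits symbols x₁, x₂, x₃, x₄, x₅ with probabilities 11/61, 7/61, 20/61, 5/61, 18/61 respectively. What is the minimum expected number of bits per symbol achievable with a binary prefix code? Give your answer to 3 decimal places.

2.197 bits/symbol

Repeatedly combine the two least-probable nodes; the expected code length is the sum of the merged weights.
merge 5/61 + 7/61 → 12/61
merge 11/61 + 12/61 → 23/61
merge 18/61 + 20/61 → 38/61
merge 23/61 + 38/61 → 1
L = 12/61 + 23/61 + 38/61 + 1 = 134/61 ≈ 2.197 bits/symbol.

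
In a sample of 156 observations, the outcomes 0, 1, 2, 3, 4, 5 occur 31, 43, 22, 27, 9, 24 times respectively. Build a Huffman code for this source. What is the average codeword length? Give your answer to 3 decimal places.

2.526 bits/symbol

Probabilities are the counts divided by 156.
Repeatedly combine the two least-probable nodes; the expected code length is the sum of the merged weights.
merge 3/52 + 11/78 → 31/156
merge 2/13 + 9/52 → 17/52
merge 31/156 + 31/156 → 31/78
merge 43/156 + 17/52 → 47/78
merge 31/78 + 47/78 → 1
L = 31/156 + 17/52 + 31/78 + 47/78 + 1 = 197/78 ≈ 2.526 bits/symbol.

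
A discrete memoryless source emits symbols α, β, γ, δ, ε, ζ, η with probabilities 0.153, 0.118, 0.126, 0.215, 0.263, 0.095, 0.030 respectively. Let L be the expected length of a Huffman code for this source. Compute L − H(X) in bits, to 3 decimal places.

0.034 bits

Entropy H = −Σ p log₂ p ≈ 2.6127 bits.
Huffman merges: 3/100+19/200→1/8; 59/500+1/8→243/1000; 63/500+153/1000→279/1000; 43/200+243/1000→229/500; 263/1000+279/1000→271/500; 229/500+271/500→1. L = 2647/1000 ≈ 2.6470.
L − H = 2.6470 − 2.6127 = 0.034 bits.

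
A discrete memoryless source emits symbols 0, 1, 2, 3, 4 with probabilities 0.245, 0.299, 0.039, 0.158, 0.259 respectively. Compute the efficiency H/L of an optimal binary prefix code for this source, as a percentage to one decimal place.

Entropy H = −Σ p log₂ p ≈ 2.1259 bits.
Huffman merges: 39/1000+79/500→197/1000; 197/1000+49/200→221/500; 259/1000+299/1000→279/500; 221/500+279/500→1. L = 2197/1000 ≈ 2.1970.
Efficiency = H/L = 2.1259/2.1970 = 96.8%.

96.8%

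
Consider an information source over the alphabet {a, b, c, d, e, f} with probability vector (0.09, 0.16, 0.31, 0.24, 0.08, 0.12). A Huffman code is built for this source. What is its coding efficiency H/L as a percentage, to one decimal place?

98.5%

Entropy H = −Σ p log₂ p ≈ 2.4122 bits.
Huffman merges: 2/25+9/100→17/100; 3/25+4/25→7/25; 17/100+6/25→41/100; 7/25+31/100→59/100; 41/100+59/100→1. L = 49/20 ≈ 2.4500.
Efficiency = H/L = 2.4122/2.4500 = 98.5%.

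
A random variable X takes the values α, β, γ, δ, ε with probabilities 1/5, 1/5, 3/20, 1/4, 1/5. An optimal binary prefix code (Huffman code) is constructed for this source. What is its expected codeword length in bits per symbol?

Repeatedly combine the two least-probable nodes; the expected code length is the sum of the merged weights.
merge 3/20 + 1/5 → 7/20
merge 1/5 + 1/5 → 2/5
merge 1/4 + 7/20 → 3/5
merge 2/5 + 3/5 → 1
L = 7/20 + 2/5 + 3/5 + 1 = 47/20 = 2.35 bits/symbol.

2.35 bits/symbol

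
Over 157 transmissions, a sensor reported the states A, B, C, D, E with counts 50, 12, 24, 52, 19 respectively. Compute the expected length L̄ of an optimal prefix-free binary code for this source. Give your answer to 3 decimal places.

2.197 bits/symbol

Probabilities are the counts divided by 157.
Repeatedly combine the two least-probable nodes; the expected code length is the sum of the merged weights.
merge 12/157 + 19/157 → 31/157
merge 24/157 + 31/157 → 55/157
merge 50/157 + 52/157 → 102/157
merge 55/157 + 102/157 → 1
L = 31/157 + 55/157 + 102/157 + 1 = 345/157 ≈ 2.197 bits/symbol.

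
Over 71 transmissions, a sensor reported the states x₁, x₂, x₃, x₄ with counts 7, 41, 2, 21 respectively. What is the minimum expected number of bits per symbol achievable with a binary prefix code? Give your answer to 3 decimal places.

Probabilities are the counts divided by 71.
Repeatedly combine the two least-probable nodes; the expected code length is the sum of the merged weights.
merge 2/71 + 7/71 → 9/71
merge 9/71 + 21/71 → 30/71
merge 30/71 + 41/71 → 1
L = 9/71 + 30/71 + 1 = 110/71 ≈ 1.549 bits/symbol.

1.549 bits/symbol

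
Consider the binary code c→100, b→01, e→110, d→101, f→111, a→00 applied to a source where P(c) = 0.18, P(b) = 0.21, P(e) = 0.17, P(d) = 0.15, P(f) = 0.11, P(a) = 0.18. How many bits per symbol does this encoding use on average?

L̄ = Σ pᵢ·ℓᵢ = 0.18·3 + 0.21·2 + 0.17·3 + 0.15·3 + 0.11·3 + 0.18·2 = 2.61 bits/symbol.

2.61 bits/symbol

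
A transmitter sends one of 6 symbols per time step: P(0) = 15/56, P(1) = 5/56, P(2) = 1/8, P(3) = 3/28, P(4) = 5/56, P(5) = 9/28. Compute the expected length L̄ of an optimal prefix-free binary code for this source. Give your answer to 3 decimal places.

Repeatedly combine the two least-probable nodes; the expected code length is the sum of the merged weights.
merge 5/56 + 5/56 → 5/28
merge 3/28 + 1/8 → 13/56
merge 5/28 + 13/56 → 23/56
merge 15/56 + 9/28 → 33/56
merge 23/56 + 33/56 → 1
L = 5/28 + 13/56 + 23/56 + 33/56 + 1 = 135/56 ≈ 2.411 bits/symbol.

2.411 bits/symbol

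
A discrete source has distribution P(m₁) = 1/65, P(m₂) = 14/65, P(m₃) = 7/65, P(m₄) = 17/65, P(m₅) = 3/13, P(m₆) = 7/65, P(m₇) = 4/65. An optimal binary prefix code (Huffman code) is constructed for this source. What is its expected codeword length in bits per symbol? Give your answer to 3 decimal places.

2.554 bits/symbol

Repeatedly combine the two least-probable nodes; the expected code length is the sum of the merged weights.
merge 1/65 + 4/65 → 1/13
merge 1/13 + 7/65 → 12/65
merge 7/65 + 12/65 → 19/65
merge 14/65 + 3/13 → 29/65
merge 17/65 + 19/65 → 36/65
merge 29/65 + 36/65 → 1
L = 1/13 + 12/65 + 19/65 + 29/65 + 36/65 + 1 = 166/65 ≈ 2.554 bits/symbol.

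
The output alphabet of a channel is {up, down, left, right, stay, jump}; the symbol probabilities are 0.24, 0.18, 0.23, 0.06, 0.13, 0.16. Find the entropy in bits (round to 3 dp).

H = −Σ pᵢ log₂ pᵢ.
−0.24·log₂(0.24) = 0.4941
−0.18·log₂(0.18) = 0.4453
−0.23·log₂(0.23) = 0.4877
−0.06·log₂(0.06) = 0.2435
−0.13·log₂(0.13) = 0.3826
−0.16·log₂(0.16) = 0.4230
Sum ≈ 2.4763 → 2.476 bits.

2.476 bits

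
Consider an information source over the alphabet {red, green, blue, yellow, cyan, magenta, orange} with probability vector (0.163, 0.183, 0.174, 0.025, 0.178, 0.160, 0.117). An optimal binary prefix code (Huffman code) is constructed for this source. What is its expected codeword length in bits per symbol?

Repeatedly combine the two least-probable nodes; the expected code length is the sum of the merged weights.
merge 1/40 + 117/1000 → 71/500
merge 71/500 + 4/25 → 151/500
merge 163/1000 + 87/500 → 337/1000
merge 89/500 + 183/1000 → 361/1000
merge 151/500 + 337/1000 → 639/1000
merge 361/1000 + 639/1000 → 1
L = 71/500 + 151/500 + 337/1000 + 361/1000 + 639/1000 + 1 = 2781/1000 = 2.781 bits/symbol.

2.781 bits/symbol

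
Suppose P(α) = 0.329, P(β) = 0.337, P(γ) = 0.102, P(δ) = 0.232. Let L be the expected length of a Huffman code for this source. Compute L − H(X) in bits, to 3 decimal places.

Entropy H = −Σ p log₂ p ≈ 1.8814 bits.
Huffman merges: 51/500+29/125→167/500; 329/1000+167/500→663/1000; 337/1000+663/1000→1. L = 1997/1000 ≈ 1.9970.
L − H = 1.9970 − 1.8814 = 0.116 bits.

0.116 bits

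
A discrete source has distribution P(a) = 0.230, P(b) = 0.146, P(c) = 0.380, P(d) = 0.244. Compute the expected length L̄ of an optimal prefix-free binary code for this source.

Repeatedly combine the two least-probable nodes; the expected code length is the sum of the merged weights.
merge 73/500 + 23/100 → 47/125
merge 61/250 + 47/125 → 31/50
merge 19/50 + 31/50 → 1
L = 47/125 + 31/50 + 1 = 499/250 = 1.996 bits/symbol.

1.996 bits/symbol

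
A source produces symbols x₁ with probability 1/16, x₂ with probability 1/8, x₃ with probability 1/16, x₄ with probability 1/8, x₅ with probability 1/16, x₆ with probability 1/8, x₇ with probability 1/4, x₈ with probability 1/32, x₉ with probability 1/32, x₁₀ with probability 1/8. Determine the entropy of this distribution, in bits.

Each probability is a power of 1/2, so log₂(1/p) is an integer.
H = Σ p·log₂(1/p) = 1/16·4 + 1/8·3 + 1/16·4 + 1/8·3 + 1/16·4 + 1/8·3 + 1/4·2 + 1/32·5 + 1/32·5 + 1/8·3 = 3.0625 bits.

3.0625 bits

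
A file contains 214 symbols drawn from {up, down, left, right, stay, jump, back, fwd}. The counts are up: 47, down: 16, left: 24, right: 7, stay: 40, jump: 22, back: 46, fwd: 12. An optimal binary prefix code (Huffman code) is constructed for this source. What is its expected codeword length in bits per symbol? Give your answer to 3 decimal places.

Probabilities are the counts divided by 214.
Repeatedly combine the two least-probable nodes; the expected code length is the sum of the merged weights.
merge 7/214 + 6/107 → 19/214
merge 8/107 + 19/214 → 35/214
merge 11/107 + 12/107 → 23/107
merge 35/214 + 20/107 → 75/214
merge 23/107 + 23/107 → 46/107
merge 47/214 + 75/214 → 61/107
merge 46/107 + 61/107 → 1
L = 19/214 + 35/214 + 23/107 + 75/214 + 46/107 + 61/107 + 1 = 603/214 ≈ 2.818 bits/symbol.

2.818 bits/symbol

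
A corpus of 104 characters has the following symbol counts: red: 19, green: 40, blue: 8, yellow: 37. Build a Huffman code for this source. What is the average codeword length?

Probabilities are the counts divided by 104.
Repeatedly combine the two least-probable nodes; the expected code length is the sum of the merged weights.
merge 1/13 + 19/104 → 27/104
merge 27/104 + 37/104 → 8/13
merge 5/13 + 8/13 → 1
L = 27/104 + 8/13 + 1 = 15/8 = 1.875 bits/symbol.

1.875 bits/symbol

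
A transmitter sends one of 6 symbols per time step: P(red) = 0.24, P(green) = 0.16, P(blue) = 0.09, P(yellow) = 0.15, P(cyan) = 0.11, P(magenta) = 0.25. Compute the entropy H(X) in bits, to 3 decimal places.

H = −Σ pᵢ log₂ pᵢ.
−0.24·log₂(0.24) = 0.4941
−0.16·log₂(0.16) = 0.4230
−0.09·log₂(0.09) = 0.3127
−0.15·log₂(0.15) = 0.4105
−0.11·log₂(0.11) = 0.3503
−0.25·log₂(0.25) = 0.5000
Sum ≈ 2.4906 → 2.491 bits.

2.491 bits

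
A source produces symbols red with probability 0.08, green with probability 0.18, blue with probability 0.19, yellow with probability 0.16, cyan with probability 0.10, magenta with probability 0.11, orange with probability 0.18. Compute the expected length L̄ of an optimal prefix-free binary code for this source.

Repeatedly combine the two least-probable nodes; the expected code length is the sum of the merged weights.
merge 2/25 + 1/10 → 9/50
merge 11/100 + 4/25 → 27/100
merge 9/50 + 9/50 → 9/25
merge 9/50 + 19/100 → 37/100
merge 27/100 + 9/25 → 63/100
merge 37/100 + 63/100 → 1
L = 9/50 + 27/100 + 9/25 + 37/100 + 63/100 + 1 = 281/100 = 2.81 bits/symbol.

2.81 bits/symbol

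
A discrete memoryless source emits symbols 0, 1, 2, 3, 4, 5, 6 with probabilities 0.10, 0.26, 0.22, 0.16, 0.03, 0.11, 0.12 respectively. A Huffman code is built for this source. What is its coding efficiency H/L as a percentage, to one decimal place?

Entropy H = −Σ p log₂ p ≈ 2.6102 bits.
Huffman merges: 3/100+1/10→13/100; 11/100+3/25→23/100; 13/100+4/25→29/100; 11/50+23/100→9/20; 13/50+29/100→11/20; 9/20+11/20→1. L = 53/20 ≈ 2.6500.
Efficiency = H/L = 2.6102/2.6500 = 98.5%.

98.5%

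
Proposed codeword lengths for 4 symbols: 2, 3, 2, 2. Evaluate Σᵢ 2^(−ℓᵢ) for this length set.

0.875

With common denominator 2^3 = 8: Σ 2^(−ℓᵢ) = 2/8 + 1/8 + 2/8 + 2/8 = 7/8 = 0.875.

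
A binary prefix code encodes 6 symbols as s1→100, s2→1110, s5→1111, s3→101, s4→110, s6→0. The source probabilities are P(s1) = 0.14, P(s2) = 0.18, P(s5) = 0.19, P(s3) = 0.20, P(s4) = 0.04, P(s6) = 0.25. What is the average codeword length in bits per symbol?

L̄ = Σ pᵢ·ℓᵢ = 0.14·3 + 0.18·4 + 0.19·4 + 0.20·3 + 0.04·3 + 0.25·1 = 2.87 bits/symbol.

2.87 bits/symbol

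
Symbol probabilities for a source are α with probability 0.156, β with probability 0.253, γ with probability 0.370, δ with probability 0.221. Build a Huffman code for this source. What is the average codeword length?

Repeatedly combine the two least-probable nodes; the expected code length is the sum of the merged weights.
merge 39/250 + 221/1000 → 377/1000
merge 253/1000 + 37/100 → 623/1000
merge 377/1000 + 623/1000 → 1
L = 377/1000 + 623/1000 + 1 = 2 bits/symbol.

2 bits/symbol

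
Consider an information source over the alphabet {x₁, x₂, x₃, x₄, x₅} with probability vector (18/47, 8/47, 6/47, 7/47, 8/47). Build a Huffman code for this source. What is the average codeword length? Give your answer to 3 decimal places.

Repeatedly combine the two least-probable nodes; the expected code length is the sum of the merged weights.
merge 6/47 + 7/47 → 13/47
merge 8/47 + 8/47 → 16/47
merge 13/47 + 16/47 → 29/47
merge 18/47 + 29/47 → 1
L = 13/47 + 16/47 + 29/47 + 1 = 105/47 ≈ 2.234 bits/symbol.

2.234 bits/symbol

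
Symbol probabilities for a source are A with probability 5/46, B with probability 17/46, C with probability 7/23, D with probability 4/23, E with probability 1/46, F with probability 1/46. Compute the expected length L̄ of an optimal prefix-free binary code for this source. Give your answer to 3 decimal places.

Repeatedly combine the two least-probable nodes; the expected code length is the sum of the merged weights.
merge 1/46 + 1/46 → 1/23
merge 1/23 + 5/46 → 7/46
merge 7/46 + 4/23 → 15/46
merge 7/23 + 15/46 → 29/46
merge 17/46 + 29/46 → 1
L = 1/23 + 7/46 + 15/46 + 29/46 + 1 = 99/46 ≈ 2.152 bits/symbol.

2.152 bits/symbol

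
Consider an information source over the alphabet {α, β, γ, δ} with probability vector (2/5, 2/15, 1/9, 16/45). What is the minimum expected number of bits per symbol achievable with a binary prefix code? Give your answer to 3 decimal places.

1.844 bits/symbol

Repeatedly combine the two least-probable nodes; the expected code length is the sum of the merged weights.
merge 1/9 + 2/15 → 11/45
merge 11/45 + 16/45 → 3/5
merge 2/5 + 3/5 → 1
L = 11/45 + 3/5 + 1 = 83/45 ≈ 1.844 bits/symbol.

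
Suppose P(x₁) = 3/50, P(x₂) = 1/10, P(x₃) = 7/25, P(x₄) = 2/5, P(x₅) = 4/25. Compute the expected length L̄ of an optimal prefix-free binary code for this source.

Repeatedly combine the two least-probable nodes; the expected code length is the sum of the merged weights.
merge 3/50 + 1/10 → 4/25
merge 4/25 + 4/25 → 8/25
merge 7/25 + 8/25 → 3/5
merge 2/5 + 3/5 → 1
L = 4/25 + 8/25 + 3/5 + 1 = 52/25 = 2.08 bits/symbol.

2.08 bits/symbol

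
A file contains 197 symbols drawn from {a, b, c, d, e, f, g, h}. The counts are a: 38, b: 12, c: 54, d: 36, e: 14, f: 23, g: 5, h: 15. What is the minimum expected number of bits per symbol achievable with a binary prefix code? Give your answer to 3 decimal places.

Probabilities are the counts divided by 197.
Repeatedly combine the two least-probable nodes; the expected code length is the sum of the merged weights.
merge 5/197 + 12/197 → 17/197
merge 14/197 + 15/197 → 29/197
merge 17/197 + 23/197 → 40/197
merge 29/197 + 36/197 → 65/197
merge 38/197 + 40/197 → 78/197
merge 54/197 + 65/197 → 119/197
merge 78/197 + 119/197 → 1
L = 17/197 + 29/197 + 40/197 + 65/197 + 78/197 + 119/197 + 1 = 545/197 ≈ 2.766 bits/symbol.

2.766 bits/symbol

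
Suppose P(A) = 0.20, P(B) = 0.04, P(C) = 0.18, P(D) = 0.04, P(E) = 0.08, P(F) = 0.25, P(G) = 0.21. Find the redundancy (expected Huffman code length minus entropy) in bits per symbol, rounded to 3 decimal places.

0.034 bits

Entropy H = −Σ p log₂ p ≈ 2.5455 bits.
Huffman merges: 1/25+1/25→2/25; 2/25+2/25→4/25; 4/25+9/50→17/50; 1/5+21/100→41/100; 1/4+17/50→59/100; 41/100+59/100→1. L = 129/50 ≈ 2.5800.
L − H = 2.5800 − 2.5455 = 0.034 bits.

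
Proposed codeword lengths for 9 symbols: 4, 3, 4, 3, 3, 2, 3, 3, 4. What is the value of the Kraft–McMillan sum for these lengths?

With common denominator 2^4 = 16: Σ 2^(−ℓᵢ) = 1/16 + 2/16 + 1/16 + 2/16 + 2/16 + 4/16 + 2/16 + 2/16 + 1/16 = 17/16 = 1.0625.

1.0625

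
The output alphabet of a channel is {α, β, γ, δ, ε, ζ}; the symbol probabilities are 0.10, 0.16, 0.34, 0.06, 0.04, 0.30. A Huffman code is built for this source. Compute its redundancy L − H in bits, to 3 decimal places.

Entropy H = −Σ p log₂ p ≈ 2.2348 bits.
Huffman merges: 1/25+3/50→1/10; 1/10+1/10→1/5; 4/25+1/5→9/25; 3/10+17/50→16/25; 9/25+16/25→1. L = 23/10 ≈ 2.3000.
L − H = 2.3000 − 2.2348 = 0.065 bits.

0.065 bits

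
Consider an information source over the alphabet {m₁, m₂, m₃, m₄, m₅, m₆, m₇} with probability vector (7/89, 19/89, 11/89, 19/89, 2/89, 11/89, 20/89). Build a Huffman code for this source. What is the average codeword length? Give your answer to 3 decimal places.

2.663 bits/symbol

Repeatedly combine the two least-probable nodes; the expected code length is the sum of the merged weights.
merge 2/89 + 7/89 → 9/89
merge 9/89 + 11/89 → 20/89
merge 11/89 + 19/89 → 30/89
merge 19/89 + 20/89 → 39/89
merge 20/89 + 30/89 → 50/89
merge 39/89 + 50/89 → 1
L = 9/89 + 20/89 + 30/89 + 39/89 + 50/89 + 1 = 237/89 ≈ 2.663 bits/symbol.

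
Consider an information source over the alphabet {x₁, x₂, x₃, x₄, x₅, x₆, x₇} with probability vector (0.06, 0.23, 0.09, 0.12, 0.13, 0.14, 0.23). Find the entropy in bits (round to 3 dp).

H = −Σ pᵢ log₂ pᵢ.
−0.06·log₂(0.06) = 0.2435
−0.23·log₂(0.23) = 0.4877
−0.09·log₂(0.09) = 0.3127
−0.12·log₂(0.12) = 0.3671
−0.13·log₂(0.13) = 0.3826
−0.14·log₂(0.14) = 0.3971
−0.23·log₂(0.23) = 0.4877
Sum ≈ 2.6783 → 2.678 bits.

2.678 bits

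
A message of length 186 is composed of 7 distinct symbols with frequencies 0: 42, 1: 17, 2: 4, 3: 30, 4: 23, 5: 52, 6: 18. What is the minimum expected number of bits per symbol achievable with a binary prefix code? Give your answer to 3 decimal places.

2.608 bits/symbol

Probabilities are the counts divided by 186.
Repeatedly combine the two least-probable nodes; the expected code length is the sum of the merged weights.
merge 2/93 + 17/186 → 7/62
merge 3/31 + 7/62 → 13/62
merge 23/186 + 5/31 → 53/186
merge 13/62 + 7/31 → 27/62
merge 26/93 + 53/186 → 35/62
merge 27/62 + 35/62 → 1
L = 7/62 + 13/62 + 53/186 + 27/62 + 35/62 + 1 = 485/186 ≈ 2.608 bits/symbol.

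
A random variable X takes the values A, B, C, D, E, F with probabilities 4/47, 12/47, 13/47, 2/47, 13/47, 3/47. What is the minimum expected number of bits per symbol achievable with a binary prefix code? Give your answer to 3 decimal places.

2.298 bits/symbol

Repeatedly combine the two least-probable nodes; the expected code length is the sum of the merged weights.
merge 2/47 + 3/47 → 5/47
merge 4/47 + 5/47 → 9/47
merge 9/47 + 12/47 → 21/47
merge 13/47 + 13/47 → 26/47
merge 21/47 + 26/47 → 1
L = 5/47 + 9/47 + 21/47 + 26/47 + 1 = 108/47 ≈ 2.298 bits/symbol.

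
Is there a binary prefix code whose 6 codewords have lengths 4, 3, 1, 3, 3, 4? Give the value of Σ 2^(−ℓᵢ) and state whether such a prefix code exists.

With common denominator 2^4 = 16: Σ 2^(−ℓᵢ) = 1/16 + 2/16 + 8/16 + 2/16 + 2/16 + 1/16 = 16/16 = 1.
Kraft's inequality requires Σ ≤ 1; here Σ = 1 ≤ 1, so such a prefix code exists.

1; yes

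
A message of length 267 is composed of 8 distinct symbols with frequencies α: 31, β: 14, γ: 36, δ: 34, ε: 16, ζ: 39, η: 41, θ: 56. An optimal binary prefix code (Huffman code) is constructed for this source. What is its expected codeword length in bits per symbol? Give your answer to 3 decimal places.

Probabilities are the counts divided by 267.
Repeatedly combine the two least-probable nodes; the expected code length is the sum of the merged weights.
merge 14/267 + 16/267 → 10/89
merge 10/89 + 31/267 → 61/267
merge 34/267 + 12/89 → 70/267
merge 13/89 + 41/267 → 80/267
merge 56/267 + 61/267 → 39/89
merge 70/267 + 80/267 → 50/89
merge 39/89 + 50/89 → 1
L = 10/89 + 61/267 + 70/267 + 80/267 + 39/89 + 50/89 + 1 = 775/267 ≈ 2.903 bits/symbol.

2.903 bits/symbol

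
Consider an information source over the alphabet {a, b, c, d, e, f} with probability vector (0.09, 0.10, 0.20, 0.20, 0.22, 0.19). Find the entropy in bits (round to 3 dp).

2.509 bits

H = −Σ pᵢ log₂ pᵢ.
−0.09·log₂(0.09) = 0.3127
−0.10·log₂(0.10) = 0.3322
−0.20·log₂(0.20) = 0.4644
−0.20·log₂(0.20) = 0.4644
−0.22·log₂(0.22) = 0.4806
−0.19·log₂(0.19) = 0.4552
Sum ≈ 2.5094 → 2.509 bits.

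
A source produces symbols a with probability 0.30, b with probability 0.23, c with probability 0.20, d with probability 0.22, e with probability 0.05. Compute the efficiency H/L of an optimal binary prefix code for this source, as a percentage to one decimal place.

96.4%

Entropy H = −Σ p log₂ p ≈ 2.1698 bits.
Huffman merges: 1/20+1/5→1/4; 11/50+23/100→9/20; 1/4+3/10→11/20; 9/20+11/20→1. L = 9/4 ≈ 2.2500.
Efficiency = H/L = 2.1698/2.2500 = 96.4%.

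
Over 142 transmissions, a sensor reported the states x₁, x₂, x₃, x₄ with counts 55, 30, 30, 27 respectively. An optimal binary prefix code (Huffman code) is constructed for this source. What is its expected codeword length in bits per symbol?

Probabilities are the counts divided by 142.
Repeatedly combine the two least-probable nodes; the expected code length is the sum of the merged weights.
merge 27/142 + 15/71 → 57/142
merge 15/71 + 55/142 → 85/142
merge 57/142 + 85/142 → 1
L = 57/142 + 85/142 + 1 = 2 bits/symbol.

2 bits/symbol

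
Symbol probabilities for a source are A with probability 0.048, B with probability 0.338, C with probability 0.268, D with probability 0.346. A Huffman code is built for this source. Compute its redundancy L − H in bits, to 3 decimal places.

Entropy H = −Σ p log₂ p ≈ 1.7781 bits.
Huffman merges: 6/125+67/250→79/250; 79/250+169/500→327/500; 173/500+327/500→1. L = 197/100 ≈ 1.9700.
L − H = 1.9700 − 1.7781 = 0.192 bits.

0.192 bits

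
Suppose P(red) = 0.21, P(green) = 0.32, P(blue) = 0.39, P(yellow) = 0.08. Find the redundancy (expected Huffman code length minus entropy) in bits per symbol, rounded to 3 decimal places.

Entropy H = −Σ p log₂ p ≈ 1.8202 bits.
Huffman merges: 2/25+21/100→29/100; 29/100+8/25→61/100; 39/100+61/100→1. L = 19/10 ≈ 1.9000.
L − H = 1.9000 − 1.8202 = 0.080 bits.

0.080 bits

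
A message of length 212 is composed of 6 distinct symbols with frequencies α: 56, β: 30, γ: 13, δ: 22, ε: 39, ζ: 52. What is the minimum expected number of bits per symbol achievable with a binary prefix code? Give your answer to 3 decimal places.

Probabilities are the counts divided by 212.
Repeatedly combine the two least-probable nodes; the expected code length is the sum of the merged weights.
merge 13/212 + 11/106 → 35/212
merge 15/106 + 35/212 → 65/212
merge 39/212 + 13/53 → 91/212
merge 14/53 + 65/212 → 121/212
merge 91/212 + 121/212 → 1
L = 35/212 + 65/212 + 91/212 + 121/212 + 1 = 131/53 ≈ 2.472 bits/symbol.

2.472 bits/symbol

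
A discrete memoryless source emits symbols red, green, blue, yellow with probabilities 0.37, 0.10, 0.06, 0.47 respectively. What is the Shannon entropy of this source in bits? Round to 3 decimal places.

1.618 bits

H = −Σ pᵢ log₂ pᵢ.
−0.37·log₂(0.37) = 0.5307
−0.10·log₂(0.10) = 0.3322
−0.06·log₂(0.06) = 0.2435
−0.47·log₂(0.47) = 0.5120
Sum ≈ 1.6184 → 1.618 bits.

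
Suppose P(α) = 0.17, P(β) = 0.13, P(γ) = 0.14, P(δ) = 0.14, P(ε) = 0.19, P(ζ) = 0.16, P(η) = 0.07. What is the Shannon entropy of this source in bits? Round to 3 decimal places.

2.758 bits

H = −Σ pᵢ log₂ pᵢ.
−0.17·log₂(0.17) = 0.4346
−0.13·log₂(0.13) = 0.3826
−0.14·log₂(0.14) = 0.3971
−0.14·log₂(0.14) = 0.3971
−0.19·log₂(0.19) = 0.4552
−0.16·log₂(0.16) = 0.4230
−0.07·log₂(0.07) = 0.2686
Sum ≈ 2.7582 → 2.758 bits.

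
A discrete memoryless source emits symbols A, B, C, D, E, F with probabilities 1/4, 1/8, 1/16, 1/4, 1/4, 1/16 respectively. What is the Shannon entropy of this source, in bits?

2.375 bits

Each probability is a power of 1/2, so log₂(1/p) is an integer.
H = Σ p·log₂(1/p) = 1/4·2 + 1/8·3 + 1/16·4 + 1/4·2 + 1/4·2 + 1/16·4 = 2.375 bits.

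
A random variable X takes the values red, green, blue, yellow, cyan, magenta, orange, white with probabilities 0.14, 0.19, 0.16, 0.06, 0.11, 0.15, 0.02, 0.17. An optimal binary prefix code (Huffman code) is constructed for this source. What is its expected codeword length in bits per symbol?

2.89 bits/symbol

Repeatedly combine the two least-probable nodes; the expected code length is the sum of the merged weights.
merge 1/50 + 3/50 → 2/25
merge 2/25 + 11/100 → 19/100
merge 7/50 + 3/20 → 29/100
merge 4/25 + 17/100 → 33/100
merge 19/100 + 19/100 → 19/50
merge 29/100 + 33/100 → 31/50
merge 19/50 + 31/50 → 1
L = 2/25 + 19/100 + 29/100 + 33/100 + 19/50 + 31/50 + 1 = 289/100 = 2.89 bits/symbol.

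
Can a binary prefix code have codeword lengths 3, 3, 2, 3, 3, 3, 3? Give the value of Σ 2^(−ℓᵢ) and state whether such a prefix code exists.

With common denominator 2^3 = 8: Σ 2^(−ℓᵢ) = 1/8 + 1/8 + 2/8 + 1/8 + 1/8 + 1/8 + 1/8 = 8/8 = 1.
Kraft's inequality requires Σ ≤ 1; here Σ = 1 ≤ 1, so such a prefix code exists.

1; yes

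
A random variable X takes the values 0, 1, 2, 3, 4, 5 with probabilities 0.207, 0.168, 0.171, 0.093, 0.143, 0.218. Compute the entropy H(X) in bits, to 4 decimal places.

H = −Σ pᵢ log₂ pᵢ.
−0.207·log₂(0.207) = 0.4704
−0.168·log₂(0.168) = 0.4323
−0.171·log₂(0.171) = 0.4357
−0.093·log₂(0.093) = 0.3187
−0.143·log₂(0.143) = 0.4012
−0.218·log₂(0.218) = 0.4791
Sum ≈ 2.5374 → 2.5374 bits.

2.5374 bits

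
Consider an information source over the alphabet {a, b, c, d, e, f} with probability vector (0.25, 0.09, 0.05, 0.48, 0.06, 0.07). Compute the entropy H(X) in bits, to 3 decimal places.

2.049 bits

H = −Σ pᵢ log₂ pᵢ.
−0.25·log₂(0.25) = 0.5000
−0.09·log₂(0.09) = 0.3127
−0.05·log₂(0.05) = 0.2161
−0.48·log₂(0.48) = 0.5083
−0.06·log₂(0.06) = 0.2435
−0.07·log₂(0.07) = 0.2686
Sum ≈ 2.0491 → 2.049 bits.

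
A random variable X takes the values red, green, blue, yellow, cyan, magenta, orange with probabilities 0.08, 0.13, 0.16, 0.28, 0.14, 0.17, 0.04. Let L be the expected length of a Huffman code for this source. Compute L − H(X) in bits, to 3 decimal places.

Entropy H = −Σ p log₂ p ≈ 2.6288 bits.
Huffman merges: 1/25+2/25→3/25; 3/25+13/100→1/4; 7/50+4/25→3/10; 17/100+1/4→21/50; 7/25+3/10→29/50; 21/50+29/50→1. L = 267/100 ≈ 2.6700.
L − H = 2.6700 − 2.6288 = 0.041 bits.

0.041 bits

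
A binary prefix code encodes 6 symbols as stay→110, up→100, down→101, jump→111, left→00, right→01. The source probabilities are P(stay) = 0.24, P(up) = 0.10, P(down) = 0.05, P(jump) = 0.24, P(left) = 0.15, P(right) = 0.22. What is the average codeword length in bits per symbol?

2.63 bits/symbol

L̄ = Σ pᵢ·ℓᵢ = 0.24·3 + 0.10·3 + 0.05·3 + 0.24·3 + 0.15·2 + 0.22·2 = 2.63 bits/symbol.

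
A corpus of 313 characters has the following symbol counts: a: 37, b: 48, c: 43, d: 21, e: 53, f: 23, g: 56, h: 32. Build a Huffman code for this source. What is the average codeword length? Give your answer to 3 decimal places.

Probabilities are the counts divided by 313.
Repeatedly combine the two least-probable nodes; the expected code length is the sum of the merged weights.
merge 21/313 + 23/313 → 44/313
merge 32/313 + 37/313 → 69/313
merge 43/313 + 44/313 → 87/313
merge 48/313 + 53/313 → 101/313
merge 56/313 + 69/313 → 125/313
merge 87/313 + 101/313 → 188/313
merge 125/313 + 188/313 → 1
L = 44/313 + 69/313 + 87/313 + 101/313 + 125/313 + 188/313 + 1 = 927/313 ≈ 2.962 bits/symbol.

2.962 bits/symbol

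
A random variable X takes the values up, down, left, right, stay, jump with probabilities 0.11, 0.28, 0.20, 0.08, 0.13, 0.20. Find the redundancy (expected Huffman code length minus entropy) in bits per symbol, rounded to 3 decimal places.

Entropy H = −Σ p log₂ p ≈ 2.4674 bits.
Huffman merges: 2/25+11/100→19/100; 13/100+19/100→8/25; 1/5+1/5→2/5; 7/25+8/25→3/5; 2/5+3/5→1. L = 251/100 ≈ 2.5100.
L − H = 2.5100 − 2.4674 = 0.043 bits.

0.043 bits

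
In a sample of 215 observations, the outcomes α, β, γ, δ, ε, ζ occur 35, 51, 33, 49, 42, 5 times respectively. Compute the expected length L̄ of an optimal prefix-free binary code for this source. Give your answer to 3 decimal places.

2.516 bits/symbol

Probabilities are the counts divided by 215.
Repeatedly combine the two least-probable nodes; the expected code length is the sum of the merged weights.
merge 1/43 + 33/215 → 38/215
merge 7/43 + 38/215 → 73/215
merge 42/215 + 49/215 → 91/215
merge 51/215 + 73/215 → 124/215
merge 91/215 + 124/215 → 1
L = 38/215 + 73/215 + 91/215 + 124/215 + 1 = 541/215 ≈ 2.516 bits/symbol.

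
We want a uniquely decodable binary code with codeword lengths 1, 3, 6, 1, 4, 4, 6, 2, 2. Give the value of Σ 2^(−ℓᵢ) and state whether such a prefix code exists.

1.78125; no

With common denominator 2^6 = 64: Σ 2^(−ℓᵢ) = 32/64 + 8/64 + 1/64 + 32/64 + 4/64 + 4/64 + 1/64 + 16/64 + 16/64 = 114/64 = 1.78125.
Kraft's inequality requires Σ ≤ 1; here Σ = 1.78125 > 1, so no such prefix code exists.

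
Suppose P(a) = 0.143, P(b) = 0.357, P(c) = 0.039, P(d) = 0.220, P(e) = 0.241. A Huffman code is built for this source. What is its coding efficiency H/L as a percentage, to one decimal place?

95.8%

Entropy H = −Σ p log₂ p ≈ 2.0896 bits.
Huffman merges: 39/1000+143/1000→91/500; 91/500+11/50→201/500; 241/1000+357/1000→299/500; 201/500+299/500→1. L = 1091/500 ≈ 2.1820.
Efficiency = H/L = 2.0896/2.1820 = 95.8%.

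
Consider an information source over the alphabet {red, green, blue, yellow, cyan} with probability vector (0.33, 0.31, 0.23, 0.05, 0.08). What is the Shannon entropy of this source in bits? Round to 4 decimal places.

H = −Σ pᵢ log₂ pᵢ.
−0.33·log₂(0.33) = 0.5278
−0.31·log₂(0.31) = 0.5238
−0.23·log₂(0.23) = 0.4877
−0.05·log₂(0.05) = 0.2161
−0.08·log₂(0.08) = 0.2915
Sum ≈ 2.0469 → 2.0469 bits.

2.0469 bits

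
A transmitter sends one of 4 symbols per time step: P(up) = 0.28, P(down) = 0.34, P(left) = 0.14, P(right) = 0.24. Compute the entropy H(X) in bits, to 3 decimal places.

H = −Σ pᵢ log₂ pᵢ.
−0.28·log₂(0.28) = 0.5142
−0.34·log₂(0.34) = 0.5292
−0.14·log₂(0.14) = 0.3971
−0.24·log₂(0.24) = 0.4941
Sum ≈ 1.9346 → 1.935 bits.

1.935 bits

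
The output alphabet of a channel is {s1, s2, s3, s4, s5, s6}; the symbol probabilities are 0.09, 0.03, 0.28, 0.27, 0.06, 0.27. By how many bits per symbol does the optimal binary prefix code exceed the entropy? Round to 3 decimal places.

Entropy H = −Σ p log₂ p ≈ 2.2422 bits.
Huffman merges: 3/100+3/50→9/100; 9/100+9/100→9/50; 9/50+27/100→9/20; 27/100+7/25→11/20; 9/20+11/20→1. L = 227/100 ≈ 2.2700.
L − H = 2.2700 − 2.2422 = 0.028 bits.

0.028 bits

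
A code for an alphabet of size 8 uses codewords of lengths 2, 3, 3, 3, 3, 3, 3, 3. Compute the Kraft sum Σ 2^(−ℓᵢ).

With common denominator 2^3 = 8: Σ 2^(−ℓᵢ) = 2/8 + 1/8 + 1/8 + 1/8 + 1/8 + 1/8 + 1/8 + 1/8 = 9/8 = 1.125.

1.125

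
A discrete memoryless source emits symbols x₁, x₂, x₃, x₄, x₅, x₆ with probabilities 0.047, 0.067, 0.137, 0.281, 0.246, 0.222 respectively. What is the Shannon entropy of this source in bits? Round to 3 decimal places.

H = −Σ pᵢ log₂ pᵢ.
−0.047·log₂(0.047) = 0.2073
−0.067·log₂(0.067) = 0.2613
−0.137·log₂(0.137) = 0.3929
−0.281·log₂(0.281) = 0.5146
−0.246·log₂(0.246) = 0.4977
−0.222·log₂(0.222) = 0.4820
Sum ≈ 2.3559 → 2.356 bits.

2.356 bits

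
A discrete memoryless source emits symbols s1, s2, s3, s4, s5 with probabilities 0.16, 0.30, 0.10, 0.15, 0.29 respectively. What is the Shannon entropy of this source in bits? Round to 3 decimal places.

2.205 bits

H = −Σ pᵢ log₂ pᵢ.
−0.16·log₂(0.16) = 0.4230
−0.30·log₂(0.30) = 0.5211
−0.10·log₂(0.10) = 0.3322
−0.15·log₂(0.15) = 0.4105
−0.29·log₂(0.29) = 0.5179
Sum ≈ 2.2047 → 2.205 bits.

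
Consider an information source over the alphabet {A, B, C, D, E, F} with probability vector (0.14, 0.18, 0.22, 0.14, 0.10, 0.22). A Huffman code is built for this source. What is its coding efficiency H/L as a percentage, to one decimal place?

Entropy H = −Σ p log₂ p ≈ 2.5329 bits.
Huffman merges: 1/10+7/50→6/25; 7/50+9/50→8/25; 11/50+11/50→11/25; 6/25+8/25→14/25; 11/25+14/25→1. L = 64/25 ≈ 2.5600.
Efficiency = H/L = 2.5329/2.5600 = 98.9%.

98.9%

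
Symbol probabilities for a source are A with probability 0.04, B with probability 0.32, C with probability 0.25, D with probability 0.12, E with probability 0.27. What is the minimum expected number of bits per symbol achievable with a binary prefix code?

2.16 bits/symbol

Repeatedly combine the two least-probable nodes; the expected code length is the sum of the merged weights.
merge 1/25 + 3/25 → 4/25
merge 4/25 + 1/4 → 41/100
merge 27/100 + 8/25 → 59/100
merge 41/100 + 59/100 → 1
L = 4/25 + 41/100 + 59/100 + 1 = 54/25 = 2.16 bits/symbol.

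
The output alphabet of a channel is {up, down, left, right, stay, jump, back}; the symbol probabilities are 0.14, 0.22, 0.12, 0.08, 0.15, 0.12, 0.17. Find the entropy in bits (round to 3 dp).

2.748 bits

H = −Σ pᵢ log₂ pᵢ.
−0.14·log₂(0.14) = 0.3971
−0.22·log₂(0.22) = 0.4806
−0.12·log₂(0.12) = 0.3671
−0.08·log₂(0.08) = 0.2915
−0.15·log₂(0.15) = 0.4105
−0.12·log₂(0.12) = 0.3671
−0.17·log₂(0.17) = 0.4346
Sum ≈ 2.7485 → 2.748 bits.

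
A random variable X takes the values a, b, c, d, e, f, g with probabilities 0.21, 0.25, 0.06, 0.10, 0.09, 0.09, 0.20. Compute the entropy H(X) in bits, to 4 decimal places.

H = −Σ pᵢ log₂ pᵢ.
−0.21·log₂(0.21) = 0.4728
−0.25·log₂(0.25) = 0.5000
−0.06·log₂(0.06) = 0.2435
−0.10·log₂(0.10) = 0.3322
−0.09·log₂(0.09) = 0.3127
−0.09·log₂(0.09) = 0.3127
−0.20·log₂(0.20) = 0.4644
Sum ≈ 2.6382 → 2.6382 bits.

2.6382 bits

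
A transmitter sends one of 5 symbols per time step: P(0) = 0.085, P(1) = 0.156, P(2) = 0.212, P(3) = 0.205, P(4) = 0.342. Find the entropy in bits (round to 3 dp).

H = −Σ pᵢ log₂ pᵢ.
−0.085·log₂(0.085) = 0.3023
−0.156·log₂(0.156) = 0.4181
−0.212·log₂(0.212) = 0.4744
−0.205·log₂(0.205) = 0.4687
−0.342·log₂(0.342) = 0.5294
Sum ≈ 2.1929 → 2.193 bits.

2.193 bits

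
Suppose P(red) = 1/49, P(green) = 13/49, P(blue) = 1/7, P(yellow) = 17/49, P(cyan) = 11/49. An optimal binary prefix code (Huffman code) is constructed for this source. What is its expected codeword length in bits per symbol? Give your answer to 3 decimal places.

Repeatedly combine the two least-probable nodes; the expected code length is the sum of the merged weights.
merge 1/49 + 1/7 → 8/49
merge 8/49 + 11/49 → 19/49
merge 13/49 + 17/49 → 30/49
merge 19/49 + 30/49 → 1
L = 8/49 + 19/49 + 30/49 + 1 = 106/49 ≈ 2.163 bits/symbol.

2.163 bits/symbol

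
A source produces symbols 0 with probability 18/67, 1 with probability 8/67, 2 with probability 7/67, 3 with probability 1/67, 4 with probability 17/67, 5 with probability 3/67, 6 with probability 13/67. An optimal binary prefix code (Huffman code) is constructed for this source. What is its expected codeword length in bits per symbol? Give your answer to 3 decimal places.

Repeatedly combine the two least-probable nodes; the expected code length is the sum of the merged weights.
merge 1/67 + 3/67 → 4/67
merge 4/67 + 7/67 → 11/67
merge 8/67 + 11/67 → 19/67
merge 13/67 + 17/67 → 30/67
merge 18/67 + 19/67 → 37/67
merge 30/67 + 37/67 → 1
L = 4/67 + 11/67 + 19/67 + 30/67 + 37/67 + 1 = 168/67 ≈ 2.507 bits/symbol.

2.507 bits/symbol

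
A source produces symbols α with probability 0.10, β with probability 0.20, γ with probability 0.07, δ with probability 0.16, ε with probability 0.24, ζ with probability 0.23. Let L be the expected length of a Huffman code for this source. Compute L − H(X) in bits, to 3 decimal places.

Entropy H = −Σ p log₂ p ≈ 2.4700 bits.
Huffman merges: 7/100+1/10→17/100; 4/25+17/100→33/100; 1/5+23/100→43/100; 6/25+33/100→57/100; 43/100+57/100→1. L = 5/2 ≈ 2.5000.
L − H = 2.5000 − 2.4700 = 0.030 bits.

0.030 bits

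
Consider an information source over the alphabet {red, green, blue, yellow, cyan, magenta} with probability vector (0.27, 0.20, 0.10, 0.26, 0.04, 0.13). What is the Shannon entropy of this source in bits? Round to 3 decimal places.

2.380 bits

H = −Σ pᵢ log₂ pᵢ.
−0.27·log₂(0.27) = 0.5100
−0.20·log₂(0.20) = 0.4644
−0.10·log₂(0.10) = 0.3322
−0.26·log₂(0.26) = 0.5053
−0.04·log₂(0.04) = 0.1858
−0.13·log₂(0.13) = 0.3826
Sum ≈ 2.3803 → 2.380 bits.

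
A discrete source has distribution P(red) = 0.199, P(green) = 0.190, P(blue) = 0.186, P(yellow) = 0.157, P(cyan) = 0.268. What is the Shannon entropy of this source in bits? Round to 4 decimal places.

H = −Σ pᵢ log₂ pᵢ.
−0.199·log₂(0.199) = 0.4635
−0.190·log₂(0.190) = 0.4552
−0.186·log₂(0.186) = 0.4514
−0.157·log₂(0.157) = 0.4194
−0.268·log₂(0.268) = 0.5091
Sum ≈ 2.2986 → 2.2986 bits.

2.2986 bits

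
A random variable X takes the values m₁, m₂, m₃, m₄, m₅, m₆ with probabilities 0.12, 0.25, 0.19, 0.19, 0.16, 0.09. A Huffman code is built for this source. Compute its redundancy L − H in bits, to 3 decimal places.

Entropy H = −Σ p log₂ p ≈ 2.5132 bits.
Huffman merges: 9/100+3/25→21/100; 4/25+19/100→7/20; 19/100+21/100→2/5; 1/4+7/20→3/5; 2/5+3/5→1. L = 64/25 ≈ 2.5600.
L − H = 2.5600 − 2.5132 = 0.047 bits.

0.047 bits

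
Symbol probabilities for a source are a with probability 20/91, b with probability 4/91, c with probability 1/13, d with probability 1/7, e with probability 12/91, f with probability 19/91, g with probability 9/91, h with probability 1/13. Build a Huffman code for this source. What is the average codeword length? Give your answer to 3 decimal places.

2.868 bits/symbol

Repeatedly combine the two least-probable nodes; the expected code length is the sum of the merged weights.
merge 4/91 + 1/13 → 11/91
merge 1/13 + 9/91 → 16/91
merge 11/91 + 12/91 → 23/91
merge 1/7 + 16/91 → 29/91
merge 19/91 + 20/91 → 3/7
merge 23/91 + 29/91 → 4/7
merge 3/7 + 4/7 → 1
L = 11/91 + 16/91 + 23/91 + 29/91 + 3/7 + 4/7 + 1 = 261/91 ≈ 2.868 bits/symbol.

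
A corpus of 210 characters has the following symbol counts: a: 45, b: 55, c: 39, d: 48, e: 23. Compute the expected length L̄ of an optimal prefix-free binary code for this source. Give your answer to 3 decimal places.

2.295 bits/symbol

Probabilities are the counts divided by 210.
Repeatedly combine the two least-probable nodes; the expected code length is the sum of the merged weights.
merge 23/210 + 13/70 → 31/105
merge 3/14 + 8/35 → 31/70
merge 11/42 + 31/105 → 39/70
merge 31/70 + 39/70 → 1
L = 31/105 + 31/70 + 39/70 + 1 = 241/105 ≈ 2.295 bits/symbol.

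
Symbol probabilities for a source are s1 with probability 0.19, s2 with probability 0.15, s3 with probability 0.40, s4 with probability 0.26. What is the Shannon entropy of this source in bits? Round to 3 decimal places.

H = −Σ pᵢ log₂ pᵢ.
−0.19·log₂(0.19) = 0.4552
−0.15·log₂(0.15) = 0.4105
−0.40·log₂(0.40) = 0.5288
−0.26·log₂(0.26) = 0.5053
Sum ≈ 1.8998 → 1.900 bits.

1.900 bits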